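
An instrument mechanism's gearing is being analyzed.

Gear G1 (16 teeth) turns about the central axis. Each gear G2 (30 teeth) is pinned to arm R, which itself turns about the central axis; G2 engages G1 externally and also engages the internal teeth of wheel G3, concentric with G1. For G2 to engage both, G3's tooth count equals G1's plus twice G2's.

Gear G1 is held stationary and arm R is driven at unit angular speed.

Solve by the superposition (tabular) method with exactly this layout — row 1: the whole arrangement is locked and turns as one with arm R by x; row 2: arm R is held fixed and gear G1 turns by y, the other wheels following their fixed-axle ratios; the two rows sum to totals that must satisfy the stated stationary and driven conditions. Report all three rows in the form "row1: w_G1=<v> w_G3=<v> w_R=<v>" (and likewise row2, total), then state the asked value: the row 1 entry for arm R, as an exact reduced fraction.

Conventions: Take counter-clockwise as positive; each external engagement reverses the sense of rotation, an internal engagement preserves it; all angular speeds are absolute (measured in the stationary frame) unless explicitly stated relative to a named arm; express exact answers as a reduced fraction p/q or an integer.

planetary set (16T centre, 30T on arm, 76T internal) — Willis relation
superposition row 1 [locked train]: every member turns x
superposition row 2 [arm held]: sun y, ring −(16/76)·y, arm 0
boundary: total ω_sun = x + y = 0 and total ω_arm = x = 1  ⇒  y = -1, x = 1
row 2 ring = −(16/76)·(-1) = 4/19
totals (row 1 + row 2): sun 1 + (-1) = 0, ring 1 + 4/19 = 23/19, arm 1 + 0 = 1
asked cell (row1, arm) = 1

row1: w_G1=1 w_G3=1 w_R=1
row2: w_G1=-1 w_G3=4/19 w_R=0
total: w_G1=0 w_G3=23/19 w_R=1
asked value: 1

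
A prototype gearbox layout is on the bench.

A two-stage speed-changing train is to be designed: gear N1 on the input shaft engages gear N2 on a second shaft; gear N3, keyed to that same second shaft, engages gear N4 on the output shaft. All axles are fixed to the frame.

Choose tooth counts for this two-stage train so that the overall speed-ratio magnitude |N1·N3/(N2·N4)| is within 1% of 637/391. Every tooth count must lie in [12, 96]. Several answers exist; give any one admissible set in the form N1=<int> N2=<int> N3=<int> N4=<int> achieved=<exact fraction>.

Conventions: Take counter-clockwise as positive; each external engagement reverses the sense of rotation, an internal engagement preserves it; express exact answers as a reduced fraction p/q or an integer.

topology: fixed-axis compound train — 2 stages, target 637/391
target = 637/391 in lowest terms: an exact hit needs N1·N3 = k·637 and N2·N4 = k·391 for one integer k, every count in [12, 96]; additionally prefer no 1:1 stage (N1 ≠ N2, N3 ≠ N4)
k = 1: N1·N3 = 637 = 13·49, N2·N4 = 391 = 17·23
achieved = 13·49/(17·23) = 637/391; |achieved − target| = 0 ≤ 637/39100 ✓

N1=13 N2=17 N3=49 N4=23 achieved=637/391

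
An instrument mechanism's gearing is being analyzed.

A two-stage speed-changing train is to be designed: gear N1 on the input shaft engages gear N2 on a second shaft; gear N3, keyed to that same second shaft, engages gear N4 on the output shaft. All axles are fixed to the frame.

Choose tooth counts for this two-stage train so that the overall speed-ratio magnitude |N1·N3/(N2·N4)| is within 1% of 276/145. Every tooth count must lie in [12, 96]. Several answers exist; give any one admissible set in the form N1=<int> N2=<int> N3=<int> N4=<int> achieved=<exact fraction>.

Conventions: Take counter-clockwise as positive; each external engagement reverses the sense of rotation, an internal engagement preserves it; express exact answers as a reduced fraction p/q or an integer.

N1=12 N2=15 N3=69 N4=29 achieved=276/145

topology: fixed-axis compound train — 2 stages, target 276/145
target = 276/145 in lowest terms: an exact hit needs N1·N3 = k·276 and N2·N4 = k·145 for one integer k, every count in [12, 96]; additionally prefer no 1:1 stage (N1 ≠ N2, N3 ≠ N4)
k = 1…2: no 1:1-free in-range split of k·276 and k·145 into factor pairs; take k = 3
k = 3: N1·N3 = 828 = 12·69, N2·N4 = 435 = 15·29
achieved = 12·69/(15·29) = 276/145; |achieved − target| = 0 ≤ 69/3625 ✓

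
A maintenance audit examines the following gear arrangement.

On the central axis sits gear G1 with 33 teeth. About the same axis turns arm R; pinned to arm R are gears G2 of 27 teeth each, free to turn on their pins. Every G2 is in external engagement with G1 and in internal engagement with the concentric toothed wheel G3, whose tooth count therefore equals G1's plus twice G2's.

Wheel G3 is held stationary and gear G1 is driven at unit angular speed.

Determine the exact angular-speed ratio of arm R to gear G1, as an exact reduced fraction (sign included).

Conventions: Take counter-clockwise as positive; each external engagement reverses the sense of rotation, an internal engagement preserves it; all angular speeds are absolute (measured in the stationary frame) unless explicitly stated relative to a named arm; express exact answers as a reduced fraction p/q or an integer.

planetary set (33T centre, 27T on arm, 87T internal) — Willis relation
ring teeth: 33 + 2·27 = 87
33(ω_sun−ω_arm) = −87(ω_ring−ω_arm),  ω_ring = 0, ω_sun = 1
33(1−ω_arm) = −87(0−ω_arm)  ⇒  120·ω_arm = 33  ⇒  ω_arm = 11/40
ω_out/ω_in = 11/40

11/40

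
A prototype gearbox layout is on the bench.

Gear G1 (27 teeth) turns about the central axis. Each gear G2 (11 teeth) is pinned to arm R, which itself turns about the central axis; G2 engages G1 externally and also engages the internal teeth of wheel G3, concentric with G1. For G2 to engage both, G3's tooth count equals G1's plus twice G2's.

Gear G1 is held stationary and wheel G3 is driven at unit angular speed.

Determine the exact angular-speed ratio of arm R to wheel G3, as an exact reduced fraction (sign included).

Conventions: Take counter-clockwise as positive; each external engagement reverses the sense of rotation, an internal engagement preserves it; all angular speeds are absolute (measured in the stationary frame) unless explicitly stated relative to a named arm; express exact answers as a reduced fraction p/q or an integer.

recognized (axles ride arm R): planetary set, 27/11/49 teeth
ring teeth: 27 + 2·11 = 49
27(ω_sun−ω_arm) = −49(ω_ring−ω_arm),  ω_sun = 0, ω_ring = 1
27(0−ω_arm) = −49(1−ω_arm)  ⇒  76·ω_arm = 49  ⇒  ω_arm = 49/76
ω_out/ω_in = 49/76

49/76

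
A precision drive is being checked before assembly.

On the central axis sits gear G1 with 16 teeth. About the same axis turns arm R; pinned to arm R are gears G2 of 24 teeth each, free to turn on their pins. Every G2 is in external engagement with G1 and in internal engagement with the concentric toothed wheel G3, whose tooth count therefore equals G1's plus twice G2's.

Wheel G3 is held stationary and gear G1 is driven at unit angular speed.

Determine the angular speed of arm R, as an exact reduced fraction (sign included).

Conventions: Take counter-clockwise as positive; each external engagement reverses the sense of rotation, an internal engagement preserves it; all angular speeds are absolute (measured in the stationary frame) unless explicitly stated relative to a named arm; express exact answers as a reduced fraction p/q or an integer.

1/5

class = planetary set [G3 = 16+2·24 = 64; Willis about the carrier]
ring teeth: 16 + 2·24 = 64
16(ω_sun−ω_arm) = −64(ω_ring−ω_arm),  ω_ring = 0, ω_sun = 1
16(1−ω_arm) = −64(0−ω_arm)  ⇒  80·ω_arm = 16  ⇒  ω_arm = 1/5
exact speed ratio = 1/5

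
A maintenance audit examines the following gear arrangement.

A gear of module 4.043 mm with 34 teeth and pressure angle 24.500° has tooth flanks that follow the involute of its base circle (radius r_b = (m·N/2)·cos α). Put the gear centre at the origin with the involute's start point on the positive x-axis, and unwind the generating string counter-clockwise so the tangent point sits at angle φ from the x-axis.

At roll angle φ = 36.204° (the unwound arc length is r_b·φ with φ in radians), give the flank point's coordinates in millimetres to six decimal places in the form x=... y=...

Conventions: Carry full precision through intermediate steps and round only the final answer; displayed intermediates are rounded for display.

single-mesh involute tooth geometry (34T wheel at module 4.043)
pitch radius r_p = m·N/2 = 4.043·34/2 = 68.731000
base radius r_b = r_p·cos α = 68.731000·cos 24.500° = 62.542548
roll angle φ = 36.204° = 0.63187900 rad
x = r_b·(cos φ + φ·sin φ) = 73.809338
y = r_b·(sin φ − φ·cos φ) = 5.052611

x=73.809338 y=5.052611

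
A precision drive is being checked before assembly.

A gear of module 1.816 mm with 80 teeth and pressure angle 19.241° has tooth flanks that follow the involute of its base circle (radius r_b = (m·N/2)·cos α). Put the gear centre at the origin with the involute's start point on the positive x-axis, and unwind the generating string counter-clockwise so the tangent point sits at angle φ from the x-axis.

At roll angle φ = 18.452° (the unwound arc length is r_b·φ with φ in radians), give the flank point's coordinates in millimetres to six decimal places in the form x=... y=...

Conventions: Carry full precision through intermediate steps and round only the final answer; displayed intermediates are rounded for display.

x=72.047213 y=0.755688

recognized (one wheel, involute flank): single-mesh tooth geometry, m = 1.816, N = 80
pitch radius r_p = m·N/2 = 1.816·80/2 = 72.640000
base radius r_b = r_p·cos α = 72.640000·cos 19.241° = 68.582387
roll angle φ = 18.452° = 0.32204815 rad
x = r_b·(cos φ + φ·sin φ) = 72.047213
y = r_b·(sin φ − φ·cos φ) = 0.755688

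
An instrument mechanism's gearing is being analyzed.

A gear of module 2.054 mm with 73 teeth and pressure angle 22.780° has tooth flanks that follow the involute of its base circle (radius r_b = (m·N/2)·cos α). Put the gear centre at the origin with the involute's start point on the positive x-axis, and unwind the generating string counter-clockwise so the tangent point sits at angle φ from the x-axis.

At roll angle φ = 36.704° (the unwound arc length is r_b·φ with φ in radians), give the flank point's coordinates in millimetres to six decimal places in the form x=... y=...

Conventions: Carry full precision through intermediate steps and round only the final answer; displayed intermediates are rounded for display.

class = single-mesh tooth geometry [base-circle involute, m = 2.054, 73T]
pitch radius r_p = m·N/2 = 2.054·73/2 = 74.971000
base radius r_b = r_p·cos α = 74.971000·cos 22.780° = 69.123139
roll angle φ = 36.704° = 0.64060565 rad
x = r_b·(cos φ + φ·sin φ) = 81.884088
y = r_b·(sin φ − φ·cos φ) = 5.812277

x=81.884088 y=5.812277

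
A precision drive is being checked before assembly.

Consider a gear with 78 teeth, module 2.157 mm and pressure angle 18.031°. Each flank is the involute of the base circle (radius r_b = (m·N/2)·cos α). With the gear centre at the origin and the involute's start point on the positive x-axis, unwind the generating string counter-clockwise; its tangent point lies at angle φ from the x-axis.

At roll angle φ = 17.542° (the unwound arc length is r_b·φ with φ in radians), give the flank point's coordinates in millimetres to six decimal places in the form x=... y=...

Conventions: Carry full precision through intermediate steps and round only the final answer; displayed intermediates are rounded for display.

x=83.653354 y=0.758082

single-mesh involute tooth geometry (78T wheel at module 2.157)
pitch radius r_p = m·N/2 = 2.157·78/2 = 84.123000
base radius r_b = r_p·cos α = 84.123000·cos 18.031° = 79.991651
roll angle φ = 17.542° = 0.30616566 rad
x = r_b·(cos φ + φ·sin φ) = 83.653354
y = r_b·(sin φ − φ·cos φ) = 0.758082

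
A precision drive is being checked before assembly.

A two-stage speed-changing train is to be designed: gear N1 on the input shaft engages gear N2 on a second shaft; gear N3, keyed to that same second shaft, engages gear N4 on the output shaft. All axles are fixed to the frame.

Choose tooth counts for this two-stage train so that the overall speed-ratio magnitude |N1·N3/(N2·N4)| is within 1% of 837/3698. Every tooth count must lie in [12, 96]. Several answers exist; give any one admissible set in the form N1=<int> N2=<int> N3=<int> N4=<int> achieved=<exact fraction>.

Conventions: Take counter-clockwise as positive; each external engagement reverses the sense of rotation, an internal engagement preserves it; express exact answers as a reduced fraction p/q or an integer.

N1=27 N2=43 N3=31 N4=86 achieved=837/3698

2-stage fixed-axis compound train for ratio 837/3698
target = 837/3698 in lowest terms: an exact hit needs N1·N3 = k·837 and N2·N4 = k·3698 for one integer k, every count in [12, 96]; additionally prefer no 1:1 stage (N1 ≠ N2, N3 ≠ N4)
k = 1: N1·N3 = 837 = 27·31, N2·N4 = 3698 = 43·86
achieved = 27·31/(43·86) = 837/3698; |achieved − target| = 0 ≤ 837/369800 ✓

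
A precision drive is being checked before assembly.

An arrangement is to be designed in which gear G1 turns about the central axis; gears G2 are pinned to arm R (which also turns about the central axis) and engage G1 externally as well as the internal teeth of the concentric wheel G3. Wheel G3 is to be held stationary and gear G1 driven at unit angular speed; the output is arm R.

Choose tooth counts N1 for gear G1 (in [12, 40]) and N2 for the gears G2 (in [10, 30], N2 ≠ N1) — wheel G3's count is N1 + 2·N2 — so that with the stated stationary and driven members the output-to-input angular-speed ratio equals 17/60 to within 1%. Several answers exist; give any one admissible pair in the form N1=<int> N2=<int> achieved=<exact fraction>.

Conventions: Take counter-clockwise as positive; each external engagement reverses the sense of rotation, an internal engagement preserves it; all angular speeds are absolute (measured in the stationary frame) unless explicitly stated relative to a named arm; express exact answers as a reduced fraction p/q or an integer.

design class (target 17/60): planetary set
Willis with ω_ring = 0: ω_arm/ω_sun = N1/(N1+N3); set equal to 17/60  ⇒  N3/N1 = 1/(17/60) − 1 = 43/17
N3 = N1 + 2·N2  ⇒  N2/N1 = (N3/N1 − 1)/2 = (43/17 − 1)/2 = 13/17
smallest multiple with N1 ≥ 12 and N2 ≥ 10: k = 1  ⇒  N1 = 1·17 = 17, N2 = 1·13 = 13 (N1 ≤ 40, N2 ≤ 30, N2 ≠ N1 ✓), N3 = 17 + 2·13 = 43
check: N1/(N1+N3) with N1 = 17, N3 = 43 gives 17/60; |achieved − target| = 0 ≤ 17/6000 ✓

N1=17 N2=13 achieved=17/60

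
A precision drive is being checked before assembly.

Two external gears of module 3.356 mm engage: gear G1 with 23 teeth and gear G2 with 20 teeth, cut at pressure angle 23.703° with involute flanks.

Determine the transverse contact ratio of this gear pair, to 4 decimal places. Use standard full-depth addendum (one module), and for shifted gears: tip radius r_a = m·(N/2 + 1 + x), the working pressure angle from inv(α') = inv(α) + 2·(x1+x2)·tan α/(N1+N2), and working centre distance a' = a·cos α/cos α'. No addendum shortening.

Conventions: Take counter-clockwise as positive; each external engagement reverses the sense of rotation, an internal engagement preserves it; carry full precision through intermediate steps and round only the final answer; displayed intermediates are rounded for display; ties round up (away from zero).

1.4562

class = single-mesh tooth geometry [involute pair 23T × 20T, m = 3.356]
base radii: r_b1 = 35.338270, r_b2 = 30.728930
tip radii: r_a1 = 41.950000, r_a2 = 36.916000
no profile shift: α' = α, a' = a
action lengths: √(r_a1²−r_b1²) = 22.605512, √(r_a2²−r_b2²) = 20.457857
base pitch p_b = π·m·cos α = 9.653778
CR = (22.605512 + 20.457857 − 72.154000·sin 23.70300°)/9.653778 = 1.456194
contact ratio ≈ 1.4562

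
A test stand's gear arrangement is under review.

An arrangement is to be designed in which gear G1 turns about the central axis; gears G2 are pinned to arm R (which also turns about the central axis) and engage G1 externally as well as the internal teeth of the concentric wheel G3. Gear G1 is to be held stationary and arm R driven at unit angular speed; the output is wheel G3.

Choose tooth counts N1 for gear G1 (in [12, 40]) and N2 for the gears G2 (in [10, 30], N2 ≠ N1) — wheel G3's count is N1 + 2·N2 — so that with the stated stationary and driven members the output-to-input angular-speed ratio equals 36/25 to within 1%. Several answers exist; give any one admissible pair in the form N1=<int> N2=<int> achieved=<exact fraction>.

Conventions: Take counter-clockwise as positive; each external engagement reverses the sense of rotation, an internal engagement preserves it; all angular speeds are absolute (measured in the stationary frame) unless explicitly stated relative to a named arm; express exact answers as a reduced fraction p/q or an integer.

topology: planetary set — design target 36/25, arm = carrier (Willis)
Willis with ω_sun = 0: ω_ring/ω_arm = (N1+N3)/N3; set equal to 36/25  ⇒  N3/N1 = 1/(36/25 − 1) = 25/11
N3 = N1 + 2·N2  ⇒  N2/N1 = (N3/N1 − 1)/2 = (25/11 − 1)/2 = 7/11
smallest multiple with N1 ≥ 12 and N2 ≥ 10: k = 2  ⇒  N1 = 2·11 = 22, N2 = 2·7 = 14 (N1 ≤ 40, N2 ≤ 30, N2 ≠ N1 ✓), N3 = 22 + 2·14 = 50
check: (N1+N3)/N3 with N1 = 22, N3 = 50 gives 36/25; |achieved − target| = 0 ≤ 9/625 ✓

N1=22 N2=14 achieved=36/25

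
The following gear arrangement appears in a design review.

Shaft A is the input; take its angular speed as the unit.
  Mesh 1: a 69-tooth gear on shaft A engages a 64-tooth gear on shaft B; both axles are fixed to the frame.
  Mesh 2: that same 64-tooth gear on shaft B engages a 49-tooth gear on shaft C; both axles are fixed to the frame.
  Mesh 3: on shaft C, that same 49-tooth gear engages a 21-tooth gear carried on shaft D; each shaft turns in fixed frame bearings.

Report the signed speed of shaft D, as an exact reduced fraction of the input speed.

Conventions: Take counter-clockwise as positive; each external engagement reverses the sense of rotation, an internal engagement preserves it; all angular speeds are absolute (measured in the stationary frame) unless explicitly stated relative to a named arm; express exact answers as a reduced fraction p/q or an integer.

-23/7

3-mesh fixed-axis compound train (all bearings frame-fixed)
mesh 1 [69T→64T]: |ω|/ω_in = 1×69/64 = 69/64, sense flips to −
mesh 2 [64T→49T]: |ω|/ω_in = (69/64)×64/49 = 69/49, sense flips to +
mesh 3 [49T→21T]: |ω|/ω_in = (69/49)×49/21 = 23/7, sense flips to −
signed output speed (× input speed) = -23/7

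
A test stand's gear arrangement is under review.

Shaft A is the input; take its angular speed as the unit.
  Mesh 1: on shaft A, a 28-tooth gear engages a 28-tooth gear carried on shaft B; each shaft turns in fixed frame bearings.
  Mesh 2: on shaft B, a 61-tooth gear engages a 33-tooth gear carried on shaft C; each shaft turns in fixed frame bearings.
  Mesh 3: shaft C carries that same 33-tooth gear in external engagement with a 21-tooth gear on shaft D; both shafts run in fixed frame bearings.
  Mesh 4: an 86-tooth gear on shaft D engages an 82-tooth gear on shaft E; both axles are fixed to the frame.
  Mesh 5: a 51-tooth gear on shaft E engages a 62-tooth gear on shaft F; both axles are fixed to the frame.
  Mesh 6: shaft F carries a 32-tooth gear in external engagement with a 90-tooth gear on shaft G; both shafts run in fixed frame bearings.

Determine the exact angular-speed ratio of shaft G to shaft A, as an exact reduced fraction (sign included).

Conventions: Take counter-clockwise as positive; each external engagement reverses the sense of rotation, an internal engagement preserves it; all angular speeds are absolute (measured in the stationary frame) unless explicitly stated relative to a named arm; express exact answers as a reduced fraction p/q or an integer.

356728/400365

class = fixed-axis compound train [6 meshes; 6 ratios multiply, 6 sense flips]
mesh 1 [28T→28T]: running ratio 1, sense −
mesh 2 [61T→33T]: running ratio 61/33, sense +
mesh 3 [33T→21T]: running ratio 61/21, sense −
mesh 4 [86T→82T]: running ratio 2623/861, sense +
mesh 5 [51T→62T]: running ratio 44591/17794, sense −
mesh 6 [32T→90T]: running ratio 356728/400365, sense +
ω_out/ω_in = 356728/400365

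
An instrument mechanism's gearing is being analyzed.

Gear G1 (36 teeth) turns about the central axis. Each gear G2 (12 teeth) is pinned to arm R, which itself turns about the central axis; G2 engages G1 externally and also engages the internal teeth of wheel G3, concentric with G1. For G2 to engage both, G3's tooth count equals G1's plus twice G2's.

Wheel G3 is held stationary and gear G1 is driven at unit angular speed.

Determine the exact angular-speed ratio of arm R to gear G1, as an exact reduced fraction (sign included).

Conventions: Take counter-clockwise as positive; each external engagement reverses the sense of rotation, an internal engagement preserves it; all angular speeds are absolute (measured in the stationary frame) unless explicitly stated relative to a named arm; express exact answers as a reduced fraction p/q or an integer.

3/8

planetary set (36T centre, 12T on arm, 60T internal) — Willis relation
ring teeth: 36 + 2·12 = 60
36(ω_sun−ω_arm) = −60(ω_ring−ω_arm),  ω_ring = 0, ω_sun = 1
36(1−ω_arm) = −60(0−ω_arm)  ⇒  96·ω_arm = 36  ⇒  ω_arm = 3/8
ω_out/ω_in = 3/8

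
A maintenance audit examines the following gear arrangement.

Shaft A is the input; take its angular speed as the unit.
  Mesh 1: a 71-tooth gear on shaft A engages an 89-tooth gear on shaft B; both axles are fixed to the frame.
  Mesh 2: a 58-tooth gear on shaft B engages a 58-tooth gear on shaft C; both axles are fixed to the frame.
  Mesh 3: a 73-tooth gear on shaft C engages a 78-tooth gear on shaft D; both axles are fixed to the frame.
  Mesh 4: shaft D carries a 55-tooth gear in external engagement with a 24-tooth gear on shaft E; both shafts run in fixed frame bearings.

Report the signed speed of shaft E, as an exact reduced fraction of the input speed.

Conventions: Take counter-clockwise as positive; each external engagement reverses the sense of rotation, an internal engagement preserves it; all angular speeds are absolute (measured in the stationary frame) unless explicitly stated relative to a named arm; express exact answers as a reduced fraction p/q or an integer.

285065/166608

4-mesh fixed-axis compound train (all bearings frame-fixed)
mesh 1 [71T→89T]: |ω|/ω_in = 1×71/89 = 71/89, sense flips to −
mesh 2 [58T→58T]: |ω|/ω_in = (71/89)×58/58 = 71/89, sense flips to +
mesh 3 [73T→78T]: |ω|/ω_in = (71/89)×73/78 = 5183/6942, sense flips to −
mesh 4 [55T→24T]: |ω|/ω_in = (5183/6942)×55/24 = 285065/166608, sense flips to +
signed output speed (× input speed) = 285065/166608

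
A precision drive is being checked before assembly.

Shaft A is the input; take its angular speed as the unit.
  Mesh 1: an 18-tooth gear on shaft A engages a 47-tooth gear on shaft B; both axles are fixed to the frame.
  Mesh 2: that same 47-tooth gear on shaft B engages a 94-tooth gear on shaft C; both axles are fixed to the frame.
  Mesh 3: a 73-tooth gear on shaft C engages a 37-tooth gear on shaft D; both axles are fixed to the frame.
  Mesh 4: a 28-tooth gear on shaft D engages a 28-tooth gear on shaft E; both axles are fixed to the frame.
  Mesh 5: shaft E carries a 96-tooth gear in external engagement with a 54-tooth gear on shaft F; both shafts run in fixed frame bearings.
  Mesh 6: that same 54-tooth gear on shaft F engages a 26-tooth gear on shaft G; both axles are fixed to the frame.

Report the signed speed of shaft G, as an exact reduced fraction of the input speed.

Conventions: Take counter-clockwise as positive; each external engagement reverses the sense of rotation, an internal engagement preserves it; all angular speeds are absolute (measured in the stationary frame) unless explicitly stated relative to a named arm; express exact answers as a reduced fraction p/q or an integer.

31536/22607

6-mesh fixed-axis compound train (all bearings frame-fixed)
mesh 1 [18T→47T]: |ω|/ω_in = 1×18/47 = 18/47, sense flips to −
mesh 2 [47T→94T]: |ω|/ω_in = (18/47)×47/94 = 9/47, sense flips to +
mesh 3 [73T→37T]: |ω|/ω_in = (9/47)×73/37 = 657/1739, sense flips to −
mesh 4 [28T→28T]: |ω|/ω_in = (657/1739)×28/28 = 657/1739, sense flips to +
mesh 5 [96T→54T]: |ω|/ω_in = (657/1739)×96/54 = 1168/1739, sense flips to −
mesh 6 [54T→26T]: |ω|/ω_in = (1168/1739)×54/26 = 31536/22607, sense flips to +
signed output speed (× input speed) = 31536/22607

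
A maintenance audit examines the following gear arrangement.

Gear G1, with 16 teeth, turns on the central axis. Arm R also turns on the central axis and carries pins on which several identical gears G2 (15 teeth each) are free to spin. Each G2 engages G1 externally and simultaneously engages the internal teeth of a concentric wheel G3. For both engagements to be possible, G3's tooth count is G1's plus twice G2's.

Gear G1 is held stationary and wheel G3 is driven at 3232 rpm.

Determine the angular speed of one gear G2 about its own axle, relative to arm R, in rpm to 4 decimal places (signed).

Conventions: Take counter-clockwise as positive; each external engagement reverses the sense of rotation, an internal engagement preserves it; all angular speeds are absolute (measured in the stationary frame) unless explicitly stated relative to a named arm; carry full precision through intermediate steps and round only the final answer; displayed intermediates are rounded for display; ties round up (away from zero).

+2557.7978 rpm

planetary set (16T centre, 15T on arm, 46T internal) — Willis relation
normalise by the input: solve with ω_ring = 1, then scale by 3232 rpm
ring teeth: 16 + 2·15 = 46
16(ω_sun−ω_arm) = −46(ω_ring−ω_arm),  ω_sun = 0, ω_ring = 1
16(0−ω_arm) = −46(1−ω_arm)  ⇒  62·ω_arm = 46  ⇒  ω_arm = 23/31
sun–planet mesh: 16·(0−23/31) = −15·(ω_p−ω_arm)  ⇒  ω_p−ω_arm = 368/465
scale: ω_p−ω_arm = 368/465 × 3232 rpm = +2557.7978 rpm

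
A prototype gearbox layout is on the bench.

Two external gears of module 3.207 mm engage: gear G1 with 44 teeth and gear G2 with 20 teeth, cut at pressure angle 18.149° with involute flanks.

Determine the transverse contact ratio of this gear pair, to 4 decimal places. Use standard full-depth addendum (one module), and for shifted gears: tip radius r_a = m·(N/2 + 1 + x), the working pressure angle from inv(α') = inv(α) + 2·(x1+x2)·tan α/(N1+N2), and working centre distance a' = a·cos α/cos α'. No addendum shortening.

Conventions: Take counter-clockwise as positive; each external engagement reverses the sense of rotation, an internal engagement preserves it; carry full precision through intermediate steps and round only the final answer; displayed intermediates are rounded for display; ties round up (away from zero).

1.7295

single-mesh involute tooth geometry (44T engaging 20T at module 3.207)
base radii: r_b1 = 67.043917, r_b2 = 30.474508
tip radii: r_a1 = 73.761000, r_a2 = 35.277000
no profile shift: α' = α, a' = a
action lengths: √(r_a1²−r_b1²) = 30.753835, √(r_a2²−r_b2²) = 17.769950
base pitch p_b = π·m·cos α = 9.573849
CR = (30.753835 + 17.769950 − 102.624000·sin 18.14900°)/9.573849 = 1.729452
contact ratio ≈ 1.7295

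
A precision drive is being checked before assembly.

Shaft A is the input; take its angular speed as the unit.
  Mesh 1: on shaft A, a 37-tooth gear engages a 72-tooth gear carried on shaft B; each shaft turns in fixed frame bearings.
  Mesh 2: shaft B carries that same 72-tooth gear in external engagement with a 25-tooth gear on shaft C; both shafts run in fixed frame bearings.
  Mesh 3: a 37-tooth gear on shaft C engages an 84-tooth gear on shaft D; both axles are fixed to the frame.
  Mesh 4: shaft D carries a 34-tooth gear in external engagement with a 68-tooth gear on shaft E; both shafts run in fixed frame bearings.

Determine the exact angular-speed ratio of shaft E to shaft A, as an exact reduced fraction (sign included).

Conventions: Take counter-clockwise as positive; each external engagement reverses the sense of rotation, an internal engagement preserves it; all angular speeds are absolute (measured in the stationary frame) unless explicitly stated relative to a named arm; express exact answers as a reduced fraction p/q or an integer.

1369/4200

class = fixed-axis compound train [4 meshes; 4 ratios multiply, 4 sense flips]
mesh 1 [37T→72T]: running ratio 37/72, sense −
mesh 2 [72T→25T]: running ratio 37/25, sense +
mesh 3 [37T→84T]: running ratio 1369/2100, sense −
mesh 4 [34T→68T]: running ratio 1369/4200, sense +
ω_out/ω_in = 1369/4200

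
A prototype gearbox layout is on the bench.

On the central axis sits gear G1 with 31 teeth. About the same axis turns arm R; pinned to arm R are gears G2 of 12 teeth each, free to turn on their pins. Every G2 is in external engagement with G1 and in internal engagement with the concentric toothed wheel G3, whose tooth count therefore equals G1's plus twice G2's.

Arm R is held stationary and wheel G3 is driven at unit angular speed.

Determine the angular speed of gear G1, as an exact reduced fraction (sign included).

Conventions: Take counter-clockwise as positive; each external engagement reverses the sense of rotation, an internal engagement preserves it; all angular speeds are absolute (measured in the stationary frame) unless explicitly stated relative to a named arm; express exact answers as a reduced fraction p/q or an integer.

planetary set (31T centre, 12T on arm, 55T internal) — Willis relation
ring teeth: 31 + 2·12 = 55
31(ω_sun−ω_arm) = −55(ω_ring−ω_arm),  ω_arm = 0, ω_ring = 1
ω_sun = 0 − (55/31)(1−0) = -55/31
exact speed ratio = -55/31

-55/31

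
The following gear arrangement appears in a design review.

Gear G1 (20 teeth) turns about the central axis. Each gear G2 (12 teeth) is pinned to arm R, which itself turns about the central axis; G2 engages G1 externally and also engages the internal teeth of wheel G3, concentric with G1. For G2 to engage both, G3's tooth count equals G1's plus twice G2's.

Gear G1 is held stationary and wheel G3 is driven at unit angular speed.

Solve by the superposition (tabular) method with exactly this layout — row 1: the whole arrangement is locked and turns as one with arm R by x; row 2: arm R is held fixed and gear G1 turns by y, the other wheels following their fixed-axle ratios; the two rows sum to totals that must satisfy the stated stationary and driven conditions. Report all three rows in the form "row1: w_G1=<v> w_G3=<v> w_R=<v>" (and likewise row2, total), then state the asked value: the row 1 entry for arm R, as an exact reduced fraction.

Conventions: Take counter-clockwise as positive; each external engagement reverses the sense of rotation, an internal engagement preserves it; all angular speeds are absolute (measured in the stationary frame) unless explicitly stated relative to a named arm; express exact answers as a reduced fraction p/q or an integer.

row1: w_G1=11/16 w_G3=11/16 w_R=11/16
row2: w_G1=-11/16 w_G3=5/16 w_R=0
total: w_G1=0 w_G3=1 w_R=11/16
asked value: 11/16

class = planetary set [G3 = 20+2·12 = 44; Willis about the carrier]
row 1: whole set turns with the arm by x
row 2: sun turns y, ring = −(20/44)·y, arm 0
boundary: total ω_sun = x + y = 0 and total ω_ring = x − (20/44)·y = 1  ⇒  y = -11/16, x = 11/16
row 2 ring = −(20/44)·(-11/16) = 5/16
totals (row 1 + row 2): sun 11/16 + (-11/16) = 0, ring 11/16 + 5/16 = 1, arm 11/16 + 0 = 11/16
asked cell (row1, arm) = 11/16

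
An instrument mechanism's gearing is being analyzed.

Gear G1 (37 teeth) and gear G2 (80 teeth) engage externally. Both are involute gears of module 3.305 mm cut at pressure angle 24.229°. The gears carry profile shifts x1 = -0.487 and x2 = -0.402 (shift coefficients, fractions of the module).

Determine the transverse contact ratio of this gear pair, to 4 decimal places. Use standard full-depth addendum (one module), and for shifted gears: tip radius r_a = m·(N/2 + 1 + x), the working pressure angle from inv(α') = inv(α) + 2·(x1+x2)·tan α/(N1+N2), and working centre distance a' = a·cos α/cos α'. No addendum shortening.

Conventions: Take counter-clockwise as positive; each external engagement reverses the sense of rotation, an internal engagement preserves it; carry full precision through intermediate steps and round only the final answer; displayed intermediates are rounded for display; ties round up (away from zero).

1.7244

class = single-mesh tooth geometry [involute pair 37T × 80T, m = 3.305]
base radii: r_b1 = 55.756611, r_b2 = 120.554835
tip radii: r_a1 = 62.837965, r_a2 = 134.176390
inv(α') = inv(24.229°) + 2·(-0.487-0.402)·tan α/(37+80) = 0.02031165  ⇒  α' = 22.09010°
a' = a·cos α / cos α' = 193.3425·cos 24.229°/cos 22.09010° = 190.279146
action lengths: √(r_a1²−r_b1²) = 28.979478, √(r_a2²−r_b2²) = 58.905309
base pitch p_b = π·m·cos α = 9.468355
CR = (28.979478 + 58.905309 − 190.279146·sin 22.09010°)/9.468355 = 1.724442
contact ratio ≈ 1.7244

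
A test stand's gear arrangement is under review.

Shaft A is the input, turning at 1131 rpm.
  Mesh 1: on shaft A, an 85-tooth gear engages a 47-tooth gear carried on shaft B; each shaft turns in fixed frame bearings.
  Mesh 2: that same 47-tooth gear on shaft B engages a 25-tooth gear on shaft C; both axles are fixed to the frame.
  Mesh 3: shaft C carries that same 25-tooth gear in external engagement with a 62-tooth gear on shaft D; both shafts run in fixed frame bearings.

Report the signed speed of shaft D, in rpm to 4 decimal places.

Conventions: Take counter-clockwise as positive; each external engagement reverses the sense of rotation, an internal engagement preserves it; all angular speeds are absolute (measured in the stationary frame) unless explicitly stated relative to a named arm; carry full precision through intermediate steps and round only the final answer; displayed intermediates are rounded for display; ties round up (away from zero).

-1550.5645 rpm

class = fixed-axis compound train [3 meshes; 3 ratios multiply, 3 sense flips]
mesh 1 [85T→47T]: ω = 1131.0000×85/47 = 2045.4255 rpm, sense flips to −
mesh 2 [47T→25T]: ω = 2045.4255×47/25 = 3845.4000 rpm, sense flips to +
mesh 3 [25T→62T]: ω = 3845.4000×25/62 = 1550.5645 rpm, sense flips to −
signed output speed = -1550.5645 rpm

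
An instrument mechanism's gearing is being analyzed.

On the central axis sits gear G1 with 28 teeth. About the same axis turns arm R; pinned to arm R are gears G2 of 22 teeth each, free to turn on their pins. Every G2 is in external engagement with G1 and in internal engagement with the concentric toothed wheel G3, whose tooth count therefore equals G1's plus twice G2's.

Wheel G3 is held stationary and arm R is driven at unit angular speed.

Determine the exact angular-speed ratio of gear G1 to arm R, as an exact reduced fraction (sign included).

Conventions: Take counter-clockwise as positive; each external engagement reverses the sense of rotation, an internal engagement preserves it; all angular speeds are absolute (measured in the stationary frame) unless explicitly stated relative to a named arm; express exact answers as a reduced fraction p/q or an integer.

25/7

planetary set (28T centre, 22T on arm, 72T internal) — Willis relation
ring teeth: 28 + 2·22 = 72
28(ω_sun−ω_arm) = −72(ω_ring−ω_arm),  ω_ring = 0, ω_arm = 1
ω_sun = 1 − (72/28)(0−1) = 25/7
ω_out/ω_in = 25/7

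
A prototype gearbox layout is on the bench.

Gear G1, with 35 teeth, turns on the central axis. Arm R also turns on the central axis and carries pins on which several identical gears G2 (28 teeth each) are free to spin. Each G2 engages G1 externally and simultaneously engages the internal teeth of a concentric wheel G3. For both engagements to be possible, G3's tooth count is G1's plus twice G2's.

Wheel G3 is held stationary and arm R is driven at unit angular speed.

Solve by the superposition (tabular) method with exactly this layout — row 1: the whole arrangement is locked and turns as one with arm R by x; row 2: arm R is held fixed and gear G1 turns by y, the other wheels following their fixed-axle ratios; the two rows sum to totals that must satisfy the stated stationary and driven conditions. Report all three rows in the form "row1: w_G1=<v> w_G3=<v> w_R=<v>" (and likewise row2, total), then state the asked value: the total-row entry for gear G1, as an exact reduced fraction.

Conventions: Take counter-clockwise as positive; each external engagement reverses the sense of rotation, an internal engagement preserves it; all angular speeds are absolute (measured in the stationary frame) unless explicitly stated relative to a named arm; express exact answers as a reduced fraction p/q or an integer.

row1: w_G1=1 w_G3=1 w_R=1
row2: w_G1=13/5 w_G3=-1 w_R=0
total: w_G1=18/5 w_G3=0 w_R=1
asked value: 18/5

planetary set (35T centre, 28T on arm, 91T internal) — Willis relation
superposition row 1 [locked train]: every member turns x
row 2 — arm fixed, fixed-axis ratios: sun y, ring −(35/91)·y, arm 0
boundary: total ω_ring = x − (35/91)·y = 0 and total ω_arm = x = 1  ⇒  y = 13/5, x = 1
row 2 ring = −(35/91)·13/5 = -1
totals (row 1 + row 2): sun 1 + 13/5 = 18/5, ring 1 + (-1) = 0, arm 1 + 0 = 1
asked cell (total, sun) = 18/5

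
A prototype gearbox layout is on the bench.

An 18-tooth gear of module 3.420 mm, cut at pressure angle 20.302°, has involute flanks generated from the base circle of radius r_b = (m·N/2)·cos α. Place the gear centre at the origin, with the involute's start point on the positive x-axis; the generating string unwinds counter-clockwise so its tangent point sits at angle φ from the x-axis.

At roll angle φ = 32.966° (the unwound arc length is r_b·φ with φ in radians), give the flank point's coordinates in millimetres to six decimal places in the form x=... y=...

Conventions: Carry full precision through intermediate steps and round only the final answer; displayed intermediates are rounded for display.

single-mesh involute tooth geometry (18T wheel at module 3.420)
pitch radius r_p = m·N/2 = 3.420·18/2 = 30.780000
base radius r_b = r_p·cos α = 30.780000·cos 20.302° = 28.867849
roll angle φ = 32.966° = 0.57536524 rad
x = r_b·(cos φ + φ·sin φ) = 33.257886
y = r_b·(sin φ − φ·cos φ) = 1.772876

x=33.257886 y=1.772876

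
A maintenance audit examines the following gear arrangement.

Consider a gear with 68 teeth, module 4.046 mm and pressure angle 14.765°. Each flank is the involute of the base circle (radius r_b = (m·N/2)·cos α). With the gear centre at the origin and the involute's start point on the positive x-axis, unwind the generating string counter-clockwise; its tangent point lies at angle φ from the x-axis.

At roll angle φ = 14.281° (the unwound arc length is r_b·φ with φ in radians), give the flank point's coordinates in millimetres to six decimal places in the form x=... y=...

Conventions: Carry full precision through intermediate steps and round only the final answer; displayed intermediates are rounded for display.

class = single-mesh tooth geometry [base-circle involute, m = 4.046, 68T]
pitch radius r_p = m·N/2 = 4.046·68/2 = 137.564000
base radius r_b = r_p·cos α = 137.564000·cos 14.765° = 133.021534
roll angle φ = 14.281° = 0.24925047 rad
x = r_b·(cos φ + φ·sin φ) = 137.089613
y = r_b·(sin φ − φ·cos φ) = 0.682352

x=137.089613 y=0.682352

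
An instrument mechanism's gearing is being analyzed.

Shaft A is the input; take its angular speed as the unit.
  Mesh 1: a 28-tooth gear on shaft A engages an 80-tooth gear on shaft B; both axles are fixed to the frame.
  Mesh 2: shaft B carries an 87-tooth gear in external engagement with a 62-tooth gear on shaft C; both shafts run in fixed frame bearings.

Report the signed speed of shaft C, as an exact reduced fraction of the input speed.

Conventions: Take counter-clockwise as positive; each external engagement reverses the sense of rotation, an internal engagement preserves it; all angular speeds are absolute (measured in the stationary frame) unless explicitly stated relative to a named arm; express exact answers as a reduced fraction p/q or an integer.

2-mesh fixed-axis compound train (all bearings frame-fixed)
mesh 1 [28T→80T]: |ω|/ω_in = 1×28/80 = 7/20, sense flips to −
mesh 2 [87T→62T]: |ω|/ω_in = (7/20)×87/62 = 609/1240, sense flips to +
signed output speed (× input speed) = 609/1240

609/1240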